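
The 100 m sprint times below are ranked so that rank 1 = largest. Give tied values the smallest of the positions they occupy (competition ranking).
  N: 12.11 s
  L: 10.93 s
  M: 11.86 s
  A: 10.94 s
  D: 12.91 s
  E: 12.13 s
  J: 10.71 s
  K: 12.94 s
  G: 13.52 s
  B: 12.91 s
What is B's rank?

3

Sorted (descending): 13.52, 12.94, 12.91, 12.91, 12.13, 12.11, 11.86, 10.94, 10.93, 10.71
The 2 values of 12.91 occupy positions 3–4 → each gets rank 3.
B has value 12.91 s → rank 3.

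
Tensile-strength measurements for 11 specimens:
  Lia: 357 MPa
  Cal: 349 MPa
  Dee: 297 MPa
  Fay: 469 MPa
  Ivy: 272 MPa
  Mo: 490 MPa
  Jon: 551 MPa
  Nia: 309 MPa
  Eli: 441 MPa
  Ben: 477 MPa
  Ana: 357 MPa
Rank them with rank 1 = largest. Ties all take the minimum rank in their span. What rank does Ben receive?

Sorted (descending): 551, 490, 477, 469, 441, 357, 357, 349, 309, 297, 272
The 2 values of 357 occupy positions 6–7 → each gets rank 6.
Ben has value 477 MPa → rank 3.

3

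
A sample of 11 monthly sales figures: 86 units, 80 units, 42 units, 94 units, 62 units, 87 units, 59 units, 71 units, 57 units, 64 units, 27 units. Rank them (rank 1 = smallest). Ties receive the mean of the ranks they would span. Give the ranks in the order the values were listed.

Sorted (ascending): 27, 42, 57, 59, 62, 64, 71, 80, 86, 87, 94
No ties — each value takes its position as its rank.

9, 8, 2, 11, 5, 10, 4, 7, 3, 6, 1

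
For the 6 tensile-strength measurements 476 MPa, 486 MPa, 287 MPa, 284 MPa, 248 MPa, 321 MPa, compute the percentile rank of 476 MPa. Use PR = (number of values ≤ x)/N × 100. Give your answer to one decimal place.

83.3

N = 6.
Strictly below 476: 4. Equal to 476: 1.
PR = 5/6 × 100 = 83.3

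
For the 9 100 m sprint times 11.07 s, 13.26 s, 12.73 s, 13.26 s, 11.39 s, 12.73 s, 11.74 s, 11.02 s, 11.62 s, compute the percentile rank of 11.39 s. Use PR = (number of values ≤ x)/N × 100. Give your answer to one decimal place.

N = 9.
Strictly below 11.39: 2. Equal to 11.39: 1.
PR = 3/9 × 100 = 33.3

33.3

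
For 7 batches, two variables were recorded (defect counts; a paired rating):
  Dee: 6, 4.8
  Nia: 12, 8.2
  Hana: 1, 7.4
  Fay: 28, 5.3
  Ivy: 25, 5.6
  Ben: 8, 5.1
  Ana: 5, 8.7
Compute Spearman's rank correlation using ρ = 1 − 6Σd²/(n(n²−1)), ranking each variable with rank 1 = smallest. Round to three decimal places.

Ranks of variable 1: 3, 5, 1, 7, 6, 4, 2
Ranks of variable 2: 1, 6, 5, 3, 4, 2, 7
d = r₁ − r₂: 2, -1, -4, 4, 2, 2, -5
d²: 4, 1, 16, 16, 4, 4, 25; Σd² = 70
ρ = 1 − 6·70/(7·48) = 1 − 420/336 = -0.250

-0.250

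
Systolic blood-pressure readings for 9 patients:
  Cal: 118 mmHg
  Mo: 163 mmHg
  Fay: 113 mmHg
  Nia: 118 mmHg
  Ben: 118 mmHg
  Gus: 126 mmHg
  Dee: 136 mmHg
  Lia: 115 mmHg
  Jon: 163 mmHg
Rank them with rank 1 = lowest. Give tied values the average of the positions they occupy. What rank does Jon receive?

8.5

Sorted (ascending): 113, 115, 118, 118, 118, 126, 136, 163, 163
The 3 values of 118 occupy positions 3–5 → average rank 4.
The 2 values of 163 occupy positions 8–9 → average rank (8+9)/2 = 8.5.
Jon has value 163 mmHg → rank 8.5.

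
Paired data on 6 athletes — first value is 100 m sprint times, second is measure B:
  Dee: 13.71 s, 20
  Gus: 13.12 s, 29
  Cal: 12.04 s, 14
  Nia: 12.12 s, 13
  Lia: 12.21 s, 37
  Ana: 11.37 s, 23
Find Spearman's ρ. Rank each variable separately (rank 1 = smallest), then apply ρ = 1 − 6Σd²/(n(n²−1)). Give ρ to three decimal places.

Ranks of variable 1: 6, 5, 2, 3, 4, 1
Ranks of variable 2: 3, 5, 2, 1, 6, 4
d = r₁ − r₂: 3, 0, 0, 2, -2, -3
d²: 9, 0, 0, 4, 4, 9; Σd² = 26
ρ = 1 − 6·26/(6·35) = 1 − 156/210 = 0.257

0.257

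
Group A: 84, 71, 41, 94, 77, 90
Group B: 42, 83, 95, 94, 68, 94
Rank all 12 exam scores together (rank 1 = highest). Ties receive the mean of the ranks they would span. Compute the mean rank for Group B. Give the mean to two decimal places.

5.83

Sorted (descending): 95, 94, 94, 94, 90, 84, 83, 77, 71, 68, 42, 41
The 3 values of 94 occupy positions 2–4 → average rank 3.
Group B values → pooled ranks: 42→11, 83→7, 95→1, 94→3, 68→10, 94→3
Mean rank = (11 + 7 + 1 + 3 + 10 + 3) / 6 = 5.83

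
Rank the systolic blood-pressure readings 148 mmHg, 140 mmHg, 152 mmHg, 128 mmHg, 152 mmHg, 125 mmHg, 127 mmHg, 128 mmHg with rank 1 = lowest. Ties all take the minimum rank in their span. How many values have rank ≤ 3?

4

Sorted (ascending): 125, 127, 128, 128, 140, 148, 152, 152
The 2 values of 128 occupy positions 3–4 → each gets rank 3.
The 2 values of 152 occupy positions 7–8 → each gets rank 7.
Ranks ≤ 3: {1, 2, 3, 3} → 4 values.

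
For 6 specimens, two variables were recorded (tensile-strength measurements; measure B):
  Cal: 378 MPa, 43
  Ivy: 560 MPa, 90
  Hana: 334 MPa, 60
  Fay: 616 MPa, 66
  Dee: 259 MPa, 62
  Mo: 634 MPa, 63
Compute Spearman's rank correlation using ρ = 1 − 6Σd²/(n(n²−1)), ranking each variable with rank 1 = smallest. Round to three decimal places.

Ranks of variable 1: 3, 4, 2, 5, 1, 6
Ranks of variable 2: 1, 6, 2, 5, 3, 4
d = r₁ − r₂: 2, -2, 0, 0, -2, 2
d²: 4, 4, 0, 0, 4, 4; Σd² = 16
ρ = 1 − 6·16/(6·35) = 1 − 96/210 = 0.543

0.543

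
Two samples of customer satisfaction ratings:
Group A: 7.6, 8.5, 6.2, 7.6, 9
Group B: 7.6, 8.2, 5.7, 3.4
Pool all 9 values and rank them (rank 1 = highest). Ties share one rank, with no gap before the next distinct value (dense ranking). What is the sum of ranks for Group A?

Sorted (descending): 9, 8.5, 8.2, 7.6, 7.6, 7.6, 6.2, 5.7, 3.4
The 3 values of 7.6 share dense rank 4.
Remaining distinct values take the next consecutive integers.
Group A values → pooled ranks: 7.6→4, 8.5→2, 6.2→5, 7.6→4, 9→1
Rank sum = 4 + 2 + 5 + 4 + 1 = 16

16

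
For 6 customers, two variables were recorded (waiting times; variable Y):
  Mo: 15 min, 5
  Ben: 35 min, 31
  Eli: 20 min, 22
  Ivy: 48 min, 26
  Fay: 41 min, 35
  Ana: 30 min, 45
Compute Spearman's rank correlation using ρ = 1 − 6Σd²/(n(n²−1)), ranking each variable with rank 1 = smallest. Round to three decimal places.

0.486

Ranks of variable 1: 1, 4, 2, 6, 5, 3
Ranks of variable 2: 1, 4, 2, 3, 5, 6
d = r₁ − r₂: 0, 0, 0, 3, 0, -3
d²: 0, 0, 0, 9, 0, 9; Σd² = 18
ρ = 1 − 6·18/(6·35) = 1 − 108/210 = 0.486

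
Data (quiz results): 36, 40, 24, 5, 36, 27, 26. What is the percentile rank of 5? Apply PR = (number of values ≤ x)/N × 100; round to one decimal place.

N = 7.
Strictly below 5: 0. Equal to 5: 1.
PR = 1/7 × 100 = 14.3

14.3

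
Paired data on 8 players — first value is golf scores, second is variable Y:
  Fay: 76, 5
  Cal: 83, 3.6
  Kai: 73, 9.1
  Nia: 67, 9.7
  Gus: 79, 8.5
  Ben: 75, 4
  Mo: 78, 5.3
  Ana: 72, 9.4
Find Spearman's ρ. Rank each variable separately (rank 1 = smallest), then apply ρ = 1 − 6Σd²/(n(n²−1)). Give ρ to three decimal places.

-0.762

Ranks of variable 1: 5, 8, 3, 1, 7, 4, 6, 2
Ranks of variable 2: 3, 1, 6, 8, 5, 2, 4, 7
d = r₁ − r₂: 2, 7, -3, -7, 2, 2, 2, -5
d²: 4, 49, 9, 49, 4, 4, 4, 25; Σd² = 148
ρ = 1 − 6·148/(8·63) = 1 − 888/504 = -0.762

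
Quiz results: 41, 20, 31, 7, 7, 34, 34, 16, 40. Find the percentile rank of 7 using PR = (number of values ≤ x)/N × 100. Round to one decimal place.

N = 9.
Strictly below 7: 0. Equal to 7: 2.
PR = 2/9 × 100 = 22.2

22.2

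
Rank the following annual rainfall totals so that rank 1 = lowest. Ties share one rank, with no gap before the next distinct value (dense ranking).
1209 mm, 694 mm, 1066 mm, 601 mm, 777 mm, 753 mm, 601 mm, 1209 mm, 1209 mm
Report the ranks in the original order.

6, 2, 5, 1, 4, 3, 1, 6, 6

Sorted (ascending): 601, 601, 694, 753, 777, 1066, 1209, 1209, 1209
The 2 values of 601 share dense rank 1.
The 3 values of 1209 share dense rank 6.
Remaining distinct values take the next consecutive integers.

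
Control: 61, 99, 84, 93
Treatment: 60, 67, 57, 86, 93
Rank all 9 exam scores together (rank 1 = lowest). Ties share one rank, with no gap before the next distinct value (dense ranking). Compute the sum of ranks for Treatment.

20

Sorted (ascending): 57, 60, 61, 67, 84, 86, 93, 93, 99
The 2 values of 93 share dense rank 7.
Remaining distinct values take the next consecutive integers.
Treatment values → pooled ranks: 60→2, 67→4, 57→1, 86→6, 93→7
Rank sum = 2 + 4 + 1 + 6 + 7 = 20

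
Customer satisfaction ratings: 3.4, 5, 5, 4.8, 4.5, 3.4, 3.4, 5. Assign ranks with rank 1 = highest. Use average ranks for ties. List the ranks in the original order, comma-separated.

7, 2, 2, 4, 5, 7, 7, 2

Sorted (descending): 5, 5, 5, 4.8, 4.5, 3.4, 3.4, 3.4
The 3 values of 5 occupy positions 1–3 → average rank 2.
The 3 values of 3.4 occupy positions 6–8 → average rank 7.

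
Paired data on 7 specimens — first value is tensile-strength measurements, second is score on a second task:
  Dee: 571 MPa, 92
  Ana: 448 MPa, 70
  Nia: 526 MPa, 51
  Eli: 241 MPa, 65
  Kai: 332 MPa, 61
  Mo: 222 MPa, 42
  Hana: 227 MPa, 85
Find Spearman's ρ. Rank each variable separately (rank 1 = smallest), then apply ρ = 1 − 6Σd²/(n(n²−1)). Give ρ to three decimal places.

Ranks of variable 1: 7, 5, 6, 3, 4, 1, 2
Ranks of variable 2: 7, 5, 2, 4, 3, 1, 6
d = r₁ − r₂: 0, 0, 4, -1, 1, 0, -4
d²: 0, 0, 16, 1, 1, 0, 16; Σd² = 34
ρ = 1 − 6·34/(7·48) = 1 − 204/336 = 0.393

0.393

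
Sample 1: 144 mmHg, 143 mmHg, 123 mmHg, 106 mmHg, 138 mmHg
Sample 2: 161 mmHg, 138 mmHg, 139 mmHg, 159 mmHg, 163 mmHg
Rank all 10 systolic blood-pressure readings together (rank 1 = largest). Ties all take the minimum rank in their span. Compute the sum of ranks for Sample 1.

35

Sorted (descending): 163, 161, 159, 144, 143, 139, 138, 138, 123, 106
The 2 values of 138 occupy positions 7–8 → each gets rank 7.
Sample 1 values → pooled ranks: 144→4, 143→5, 123→9, 106→10, 138→7
Rank sum = 4 + 5 + 9 + 10 + 7 = 35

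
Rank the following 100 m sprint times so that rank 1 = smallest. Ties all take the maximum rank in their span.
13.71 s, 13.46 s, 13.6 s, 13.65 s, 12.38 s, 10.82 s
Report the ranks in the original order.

Sorted (ascending): 10.82, 12.38, 13.46, 13.6, 13.65, 13.71
No ties — each value takes its position as its rank.

6, 3, 4, 5, 2, 1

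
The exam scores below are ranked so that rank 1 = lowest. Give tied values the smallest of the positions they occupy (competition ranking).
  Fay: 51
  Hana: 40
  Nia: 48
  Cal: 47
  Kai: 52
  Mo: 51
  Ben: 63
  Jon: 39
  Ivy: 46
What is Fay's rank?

6

Sorted (ascending): 39, 40, 46, 47, 48, 51, 51, 52, 63
The 2 values of 51 occupy positions 6–7 → each gets rank 6.
Fay has value 51 → rank 6.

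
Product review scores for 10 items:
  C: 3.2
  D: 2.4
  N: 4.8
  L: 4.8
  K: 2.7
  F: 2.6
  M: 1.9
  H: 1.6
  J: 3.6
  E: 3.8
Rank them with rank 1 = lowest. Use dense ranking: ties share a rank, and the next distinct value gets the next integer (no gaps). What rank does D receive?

Sorted (ascending): 1.6, 1.9, 2.4, 2.6, 2.7, 3.2, 3.6, 3.8, 4.8, 4.8
The 2 values of 4.8 share dense rank 9.
Remaining distinct values take the next consecutive integers.
D has value 2.4 → rank 3.

3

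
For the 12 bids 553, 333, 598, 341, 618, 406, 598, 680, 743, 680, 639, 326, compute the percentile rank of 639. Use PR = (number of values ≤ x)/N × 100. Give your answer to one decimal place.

75.0

N = 12.
Strictly below 639: 8. Equal to 639: 1.
PR = 9/12 × 100 = 75.0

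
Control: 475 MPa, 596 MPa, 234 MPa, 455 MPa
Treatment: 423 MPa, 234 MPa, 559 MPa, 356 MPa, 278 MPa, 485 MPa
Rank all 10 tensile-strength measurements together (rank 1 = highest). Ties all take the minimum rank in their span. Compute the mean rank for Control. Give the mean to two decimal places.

4.75

Sorted (descending): 596, 559, 485, 475, 455, 423, 356, 278, 234, 234
The 2 values of 234 occupy positions 9–10 → each gets rank 9.
Control values → pooled ranks: 475→4, 596→1, 234→9, 455→5
Mean rank = (4 + 1 + 9 + 5) / 4 = 4.75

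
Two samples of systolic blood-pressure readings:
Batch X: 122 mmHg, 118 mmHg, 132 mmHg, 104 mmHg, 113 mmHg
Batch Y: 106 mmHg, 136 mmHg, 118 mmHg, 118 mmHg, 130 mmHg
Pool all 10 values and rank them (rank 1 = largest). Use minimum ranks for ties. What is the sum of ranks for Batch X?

Sorted (descending): 136, 132, 130, 122, 118, 118, 118, 113, 106, 104
The 3 values of 118 occupy positions 5–7 → each gets rank 5.
Batch X values → pooled ranks: 122→4, 118→5, 132→2, 104→10, 113→8
Rank sum = 4 + 5 + 2 + 10 + 8 = 29

29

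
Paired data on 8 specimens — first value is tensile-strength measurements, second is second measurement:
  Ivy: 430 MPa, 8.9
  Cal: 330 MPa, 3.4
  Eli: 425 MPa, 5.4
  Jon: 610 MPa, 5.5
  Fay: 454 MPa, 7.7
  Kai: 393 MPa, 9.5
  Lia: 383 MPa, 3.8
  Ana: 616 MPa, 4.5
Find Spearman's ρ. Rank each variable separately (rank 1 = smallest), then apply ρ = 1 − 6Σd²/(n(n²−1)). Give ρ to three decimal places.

0.310

Ranks of variable 1: 5, 1, 4, 7, 6, 3, 2, 8
Ranks of variable 2: 7, 1, 4, 5, 6, 8, 2, 3
d = r₁ − r₂: -2, 0, 0, 2, 0, -5, 0, 5
d²: 4, 0, 0, 4, 0, 25, 0, 25; Σd² = 58
ρ = 1 − 6·58/(8·63) = 1 − 348/504 = 0.310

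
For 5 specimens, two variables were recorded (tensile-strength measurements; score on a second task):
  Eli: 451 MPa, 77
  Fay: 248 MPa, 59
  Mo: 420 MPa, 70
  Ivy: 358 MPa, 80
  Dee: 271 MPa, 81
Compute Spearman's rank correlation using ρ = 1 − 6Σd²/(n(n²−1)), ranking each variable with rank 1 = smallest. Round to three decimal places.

0.100

Ranks of variable 1: 5, 1, 4, 3, 2
Ranks of variable 2: 3, 1, 2, 4, 5
d = r₁ − r₂: 2, 0, 2, -1, -3
d²: 4, 0, 4, 1, 9; Σd² = 18
ρ = 1 − 6·18/(5·24) = 1 − 108/120 = 0.100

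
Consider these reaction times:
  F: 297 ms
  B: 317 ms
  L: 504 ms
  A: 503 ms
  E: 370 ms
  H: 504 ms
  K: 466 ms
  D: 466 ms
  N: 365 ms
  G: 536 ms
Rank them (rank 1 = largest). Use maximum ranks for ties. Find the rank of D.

Sorted (descending): 536, 504, 504, 503, 466, 466, 370, 365, 317, 297
The 2 values of 504 occupy positions 2–3 → each gets rank 3.
The 2 values of 466 occupy positions 5–6 → each gets rank 6.
D has value 466 ms → rank 6.

6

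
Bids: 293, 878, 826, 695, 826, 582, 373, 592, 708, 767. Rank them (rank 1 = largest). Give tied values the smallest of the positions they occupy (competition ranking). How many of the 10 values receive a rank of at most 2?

3

Sorted (descending): 878, 826, 826, 767, 708, 695, 592, 582, 373, 293
The 2 values of 826 occupy positions 2–3 → each gets rank 2.
Ranks ≤ 2: {1, 2, 2} → 3 values.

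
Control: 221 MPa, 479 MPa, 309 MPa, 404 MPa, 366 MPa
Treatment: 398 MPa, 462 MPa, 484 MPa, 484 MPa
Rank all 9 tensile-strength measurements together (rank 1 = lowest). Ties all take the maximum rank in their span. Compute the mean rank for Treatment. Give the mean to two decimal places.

7.00

Sorted (ascending): 221, 309, 366, 398, 404, 462, 479, 484, 484
The 2 values of 484 occupy positions 8–9 → each gets rank 9.
Treatment values → pooled ranks: 398→4, 462→6, 484→9, 484→9
Mean rank = (4 + 6 + 9 + 9) / 4 = 7.00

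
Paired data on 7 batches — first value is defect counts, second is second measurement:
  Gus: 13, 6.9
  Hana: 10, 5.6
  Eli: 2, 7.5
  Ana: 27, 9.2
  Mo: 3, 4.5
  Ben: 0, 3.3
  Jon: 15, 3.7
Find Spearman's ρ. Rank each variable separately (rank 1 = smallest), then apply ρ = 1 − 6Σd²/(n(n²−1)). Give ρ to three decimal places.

Ranks of variable 1: 5, 4, 2, 7, 3, 1, 6
Ranks of variable 2: 5, 4, 6, 7, 3, 1, 2
d = r₁ − r₂: 0, 0, -4, 0, 0, 0, 4
d²: 0, 0, 16, 0, 0, 0, 16; Σd² = 32
ρ = 1 − 6·32/(7·48) = 1 − 192/336 = 0.429

0.429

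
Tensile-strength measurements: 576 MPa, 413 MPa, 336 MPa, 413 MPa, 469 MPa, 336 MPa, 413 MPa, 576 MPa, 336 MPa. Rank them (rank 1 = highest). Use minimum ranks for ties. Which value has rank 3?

Sorted (descending): 576, 576, 469, 413, 413, 413, 336, 336, 336
The 2 values of 576 occupy positions 1–2 → each gets rank 1.
The 3 values of 413 occupy positions 4–6 → each gets rank 4.
The 3 values of 336 occupy positions 7–9 → each gets rank 7.
Rank 3 → value 469.

469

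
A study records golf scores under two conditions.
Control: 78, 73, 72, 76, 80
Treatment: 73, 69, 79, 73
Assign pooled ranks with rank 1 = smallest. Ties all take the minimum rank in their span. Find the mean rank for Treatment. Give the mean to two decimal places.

Sorted (ascending): 69, 72, 73, 73, 73, 76, 78, 79, 80
The 3 values of 73 occupy positions 3–5 → each gets rank 3.
Treatment values → pooled ranks: 73→3, 69→1, 79→8, 73→3
Mean rank = (3 + 1 + 8 + 3) / 4 = 3.75

3.75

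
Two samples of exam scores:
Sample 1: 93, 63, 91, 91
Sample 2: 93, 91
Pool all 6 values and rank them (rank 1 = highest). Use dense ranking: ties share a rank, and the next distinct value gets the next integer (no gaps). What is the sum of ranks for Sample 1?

Sorted (descending): 93, 93, 91, 91, 91, 63
The 2 values of 93 share dense rank 1.
The 3 values of 91 share dense rank 2.
Remaining distinct values take the next consecutive integers.
Sample 1 values → pooled ranks: 93→1, 63→3, 91→2, 91→2
Rank sum = 1 + 3 + 2 + 2 = 8

8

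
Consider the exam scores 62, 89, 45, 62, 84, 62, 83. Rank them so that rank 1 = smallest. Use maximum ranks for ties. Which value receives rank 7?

Sorted (ascending): 45, 62, 62, 62, 83, 84, 89
The 3 values of 62 occupy positions 2–4 → each gets rank 4.
Rank 7 → value 89.

89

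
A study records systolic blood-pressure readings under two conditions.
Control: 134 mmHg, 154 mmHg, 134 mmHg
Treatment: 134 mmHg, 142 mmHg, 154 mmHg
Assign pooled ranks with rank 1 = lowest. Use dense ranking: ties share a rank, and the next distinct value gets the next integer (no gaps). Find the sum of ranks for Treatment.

6

Sorted (ascending): 134, 134, 134, 142, 154, 154
The 3 values of 134 share dense rank 1.
The 2 values of 154 share dense rank 3.
Remaining distinct values take the next consecutive integers.
Treatment values → pooled ranks: 134→1, 142→2, 154→3
Rank sum = 1 + 2 + 3 = 6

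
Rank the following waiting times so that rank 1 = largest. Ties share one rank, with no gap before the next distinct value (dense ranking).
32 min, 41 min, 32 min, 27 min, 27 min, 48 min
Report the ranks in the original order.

Sorted (descending): 48, 41, 32, 32, 27, 27
The 2 values of 32 share dense rank 3.
The 2 values of 27 share dense rank 4.
Remaining distinct values take the next consecutive integers.

3, 2, 3, 4, 4, 1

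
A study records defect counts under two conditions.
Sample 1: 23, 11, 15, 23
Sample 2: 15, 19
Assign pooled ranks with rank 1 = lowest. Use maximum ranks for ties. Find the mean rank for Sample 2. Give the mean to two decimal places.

3.50

Sorted (ascending): 11, 15, 15, 19, 23, 23
The 2 values of 15 occupy positions 2–3 → each gets rank 3.
The 2 values of 23 occupy positions 5–6 → each gets rank 6.
Sample 2 values → pooled ranks: 15→3, 19→4
Mean rank = (3 + 4) / 2 = 3.50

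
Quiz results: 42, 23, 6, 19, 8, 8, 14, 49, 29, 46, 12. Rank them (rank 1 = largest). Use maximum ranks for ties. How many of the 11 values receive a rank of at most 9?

8

Sorted (descending): 49, 46, 42, 29, 23, 19, 14, 12, 8, 8, 6
The 2 values of 8 occupy positions 9–10 → each gets rank 10.
Ranks ≤ 9: {1, 2, 3, 4, 5, 6, 7, 8} → 8 values.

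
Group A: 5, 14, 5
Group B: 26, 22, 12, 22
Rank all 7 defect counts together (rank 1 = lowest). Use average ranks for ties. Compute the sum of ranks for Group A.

7

Sorted (ascending): 5, 5, 12, 14, 22, 22, 26
The 2 values of 5 occupy positions 1–2 → average rank (1+2)/2 = 1.5.
The 2 values of 22 occupy positions 5–6 → average rank (5+6)/2 = 5.5.
Group A values → pooled ranks: 5→1.5, 14→4, 5→1.5
Rank sum = 1.5 + 4 + 1.5 = 7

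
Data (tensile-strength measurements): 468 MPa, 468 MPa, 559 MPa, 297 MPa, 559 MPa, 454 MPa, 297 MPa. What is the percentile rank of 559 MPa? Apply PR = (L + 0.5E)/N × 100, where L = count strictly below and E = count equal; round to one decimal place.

N = 7.
Strictly below 559: 5. Equal to 559: 2.
PR = (5 + 0.5·2)/7 × 100 = 85.7

85.7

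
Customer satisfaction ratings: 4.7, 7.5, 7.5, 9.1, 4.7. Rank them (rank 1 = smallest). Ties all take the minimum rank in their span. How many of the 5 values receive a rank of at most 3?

4

Sorted (ascending): 4.7, 4.7, 7.5, 7.5, 9.1
The 2 values of 4.7 occupy positions 1–2 → each gets rank 1.
The 2 values of 7.5 occupy positions 3–4 → each gets rank 3.
Ranks ≤ 3: {1, 1, 3, 3} → 4 values.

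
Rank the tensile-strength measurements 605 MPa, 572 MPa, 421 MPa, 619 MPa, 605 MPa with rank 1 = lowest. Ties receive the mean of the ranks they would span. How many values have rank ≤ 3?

Sorted (ascending): 421, 572, 605, 605, 619
The 2 values of 605 occupy positions 3–4 → average rank (3+4)/2 = 3.5.
Ranks ≤ 3: {1, 2} → 2 values.

2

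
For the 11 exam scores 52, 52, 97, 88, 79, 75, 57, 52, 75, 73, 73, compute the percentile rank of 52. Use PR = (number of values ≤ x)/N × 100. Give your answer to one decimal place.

27.3

N = 11.
Strictly below 52: 0. Equal to 52: 3.
PR = 3/11 × 100 = 27.3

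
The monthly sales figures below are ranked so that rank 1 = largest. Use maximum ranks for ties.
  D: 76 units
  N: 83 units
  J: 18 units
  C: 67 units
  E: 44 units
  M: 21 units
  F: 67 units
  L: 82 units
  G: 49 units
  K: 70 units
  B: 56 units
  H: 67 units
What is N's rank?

Sorted (descending): 83, 82, 76, 70, 67, 67, 67, 56, 49, 44, 21, 18
The 3 values of 67 occupy positions 5–7 → each gets rank 7.
N has value 83 units → rank 1.

1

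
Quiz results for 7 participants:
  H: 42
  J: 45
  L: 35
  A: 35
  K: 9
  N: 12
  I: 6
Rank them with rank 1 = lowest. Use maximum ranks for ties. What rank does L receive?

Sorted (ascending): 6, 9, 12, 35, 35, 42, 45
The 2 values of 35 occupy positions 4–5 → each gets rank 5.
L has value 35 → rank 5.

5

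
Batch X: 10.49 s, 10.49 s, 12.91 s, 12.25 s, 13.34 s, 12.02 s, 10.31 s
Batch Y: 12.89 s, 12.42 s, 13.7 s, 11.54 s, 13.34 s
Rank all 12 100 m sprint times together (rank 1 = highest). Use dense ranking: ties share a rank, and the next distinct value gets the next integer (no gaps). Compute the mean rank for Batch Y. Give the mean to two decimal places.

4.00

Sorted (descending): 13.7, 13.34, 13.34, 12.91, 12.89, 12.42, 12.25, 12.02, 11.54, 10.49, 10.49, 10.31
The 2 values of 13.34 share dense rank 2.
The 2 values of 10.49 share dense rank 9.
Remaining distinct values take the next consecutive integers.
Batch Y values → pooled ranks: 12.89→4, 12.42→5, 13.7→1, 11.54→8, 13.34→2
Mean rank = (4 + 5 + 1 + 8 + 2) / 5 = 4.00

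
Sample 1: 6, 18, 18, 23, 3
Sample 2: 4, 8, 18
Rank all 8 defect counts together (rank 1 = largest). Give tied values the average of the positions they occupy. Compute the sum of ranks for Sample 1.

21

Sorted (descending): 23, 18, 18, 18, 8, 6, 4, 3
The 3 values of 18 occupy positions 2–4 → average rank 3.
Sample 1 values → pooled ranks: 6→6, 18→3, 18→3, 23→1, 3→8
Rank sum = 6 + 3 + 3 + 1 + 8 = 21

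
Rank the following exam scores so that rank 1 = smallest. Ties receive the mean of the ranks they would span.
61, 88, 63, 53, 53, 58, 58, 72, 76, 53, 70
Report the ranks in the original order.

Sorted (ascending): 53, 53, 53, 58, 58, 61, 63, 70, 72, 76, 88
The 3 values of 53 occupy positions 1–3 → average rank 2.
The 2 values of 58 occupy positions 4–5 → average rank (4+5)/2 = 4.5.

6, 11, 7, 2, 2, 4.5, 4.5, 9, 10, 2, 8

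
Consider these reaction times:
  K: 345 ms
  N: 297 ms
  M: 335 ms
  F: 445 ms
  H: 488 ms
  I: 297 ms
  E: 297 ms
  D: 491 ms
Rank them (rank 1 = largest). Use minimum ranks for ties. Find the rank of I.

6

Sorted (descending): 491, 488, 445, 345, 335, 297, 297, 297
The 3 values of 297 occupy positions 6–8 → each gets rank 6.
I has value 297 ms → rank 6.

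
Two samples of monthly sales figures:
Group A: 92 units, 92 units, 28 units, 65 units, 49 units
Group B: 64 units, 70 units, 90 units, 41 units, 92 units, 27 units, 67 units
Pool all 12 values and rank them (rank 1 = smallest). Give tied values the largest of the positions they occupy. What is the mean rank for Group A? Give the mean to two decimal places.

Sorted (ascending): 27, 28, 41, 49, 64, 65, 67, 70, 90, 92, 92, 92
The 3 values of 92 occupy positions 10–12 → each gets rank 12.
Group A values → pooled ranks: 92→12, 92→12, 28→2, 65→6, 49→4
Mean rank = (12 + 12 + 2 + 6 + 4) / 5 = 7.20

7.20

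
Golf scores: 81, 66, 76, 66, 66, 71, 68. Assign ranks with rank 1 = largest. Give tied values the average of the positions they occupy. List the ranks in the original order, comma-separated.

1, 6, 2, 6, 6, 3, 4

Sorted (descending): 81, 76, 71, 68, 66, 66, 66
The 3 values of 66 occupy positions 5–7 → average rank 6.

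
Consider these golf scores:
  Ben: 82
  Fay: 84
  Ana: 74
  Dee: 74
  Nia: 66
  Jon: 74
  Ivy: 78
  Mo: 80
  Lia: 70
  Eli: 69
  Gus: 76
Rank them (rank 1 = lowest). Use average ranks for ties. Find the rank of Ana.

Sorted (ascending): 66, 69, 70, 74, 74, 74, 76, 78, 80, 82, 84
The 3 values of 74 occupy positions 4–6 → average rank 5.
Ana has value 74 → rank 5.

5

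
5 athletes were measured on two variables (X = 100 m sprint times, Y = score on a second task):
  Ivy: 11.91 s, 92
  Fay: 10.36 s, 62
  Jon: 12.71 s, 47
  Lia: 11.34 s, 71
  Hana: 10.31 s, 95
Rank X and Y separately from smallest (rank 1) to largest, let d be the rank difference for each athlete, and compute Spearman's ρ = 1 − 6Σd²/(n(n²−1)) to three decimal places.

Ranks of variable 1: 4, 2, 5, 3, 1
Ranks of variable 2: 4, 2, 1, 3, 5
d = r₁ − r₂: 0, 0, 4, 0, -4
d²: 0, 0, 16, 0, 16; Σd² = 32
ρ = 1 − 6·32/(5·24) = 1 − 192/120 = -0.600

-0.600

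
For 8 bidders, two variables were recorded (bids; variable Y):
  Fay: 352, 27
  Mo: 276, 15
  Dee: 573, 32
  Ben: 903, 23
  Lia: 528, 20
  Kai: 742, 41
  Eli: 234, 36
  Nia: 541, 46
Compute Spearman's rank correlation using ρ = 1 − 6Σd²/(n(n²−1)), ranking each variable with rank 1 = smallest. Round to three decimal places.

Ranks of variable 1: 3, 2, 6, 8, 4, 7, 1, 5
Ranks of variable 2: 4, 1, 5, 3, 2, 7, 6, 8
d = r₁ − r₂: -1, 1, 1, 5, 2, 0, -5, -3
d²: 1, 1, 1, 25, 4, 0, 25, 9; Σd² = 66
ρ = 1 − 6·66/(8·63) = 1 − 396/504 = 0.214

0.214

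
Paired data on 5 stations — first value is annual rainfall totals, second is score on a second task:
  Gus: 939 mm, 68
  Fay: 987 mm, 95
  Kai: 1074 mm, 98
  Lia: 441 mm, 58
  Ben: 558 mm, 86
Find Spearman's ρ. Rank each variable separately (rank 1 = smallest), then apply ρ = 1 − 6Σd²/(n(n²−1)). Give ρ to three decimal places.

Ranks of variable 1: 3, 4, 5, 1, 2
Ranks of variable 2: 2, 4, 5, 1, 3
d = r₁ − r₂: 1, 0, 0, 0, -1
d²: 1, 0, 0, 0, 1; Σd² = 2
ρ = 1 − 6·2/(5·24) = 1 − 12/120 = 0.900

0.900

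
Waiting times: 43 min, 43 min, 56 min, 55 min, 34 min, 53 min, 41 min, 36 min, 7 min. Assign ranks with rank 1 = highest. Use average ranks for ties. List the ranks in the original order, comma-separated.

4.5, 4.5, 1, 2, 8, 3, 6, 7, 9

Sorted (descending): 56, 55, 53, 43, 43, 41, 36, 34, 7
The 2 values of 43 occupy positions 4–5 → average rank (4+5)/2 = 4.5.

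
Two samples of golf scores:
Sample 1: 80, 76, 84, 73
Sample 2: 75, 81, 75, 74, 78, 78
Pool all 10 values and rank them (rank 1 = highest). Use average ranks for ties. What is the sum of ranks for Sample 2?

35

Sorted (descending): 84, 81, 80, 78, 78, 76, 75, 75, 74, 73
The 2 values of 78 occupy positions 4–5 → average rank (4+5)/2 = 4.5.
The 2 values of 75 occupy positions 7–8 → average rank (7+8)/2 = 7.5.
Sample 2 values → pooled ranks: 75→7.5, 81→2, 75→7.5, 74→9, 78→4.5, 78→4.5
Rank sum = 7.5 + 2 + 7.5 + 9 + 4.5 + 4.5 = 35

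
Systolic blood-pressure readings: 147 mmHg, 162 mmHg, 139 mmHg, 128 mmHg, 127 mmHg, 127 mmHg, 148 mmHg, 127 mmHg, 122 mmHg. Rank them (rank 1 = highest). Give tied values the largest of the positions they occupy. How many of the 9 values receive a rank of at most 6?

Sorted (descending): 162, 148, 147, 139, 128, 127, 127, 127, 122
The 3 values of 127 occupy positions 6–8 → each gets rank 8.
Ranks ≤ 6: {1, 2, 3, 4, 5} → 5 values.

5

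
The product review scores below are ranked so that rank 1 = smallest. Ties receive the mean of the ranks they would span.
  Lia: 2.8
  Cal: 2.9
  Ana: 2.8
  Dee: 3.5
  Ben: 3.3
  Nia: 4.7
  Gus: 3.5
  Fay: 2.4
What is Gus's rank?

Sorted (ascending): 2.4, 2.8, 2.8, 2.9, 3.3, 3.5, 3.5, 4.7
The 2 values of 2.8 occupy positions 2–3 → average rank (2+3)/2 = 2.5.
The 2 values of 3.5 occupy positions 6–7 → average rank (6+7)/2 = 6.5.
Gus has value 3.5 → rank 6.5.

6.5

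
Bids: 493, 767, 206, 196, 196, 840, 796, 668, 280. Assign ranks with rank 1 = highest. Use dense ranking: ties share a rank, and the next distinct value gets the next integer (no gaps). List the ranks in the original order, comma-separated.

5, 3, 7, 8, 8, 1, 2, 4, 6

Sorted (descending): 840, 796, 767, 668, 493, 280, 206, 196, 196
The 2 values of 196 share dense rank 8.
Remaining distinct values take the next consecutive integers.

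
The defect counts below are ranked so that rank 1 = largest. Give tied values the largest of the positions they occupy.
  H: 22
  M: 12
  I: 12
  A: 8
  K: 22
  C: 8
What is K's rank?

Sorted (descending): 22, 22, 12, 12, 8, 8
The 2 values of 22 occupy positions 1–2 → each gets rank 2.
The 2 values of 12 occupy positions 3–4 → each gets rank 4.
The 2 values of 8 occupy positions 5–6 → each gets rank 6.
K has value 22 → rank 2.

2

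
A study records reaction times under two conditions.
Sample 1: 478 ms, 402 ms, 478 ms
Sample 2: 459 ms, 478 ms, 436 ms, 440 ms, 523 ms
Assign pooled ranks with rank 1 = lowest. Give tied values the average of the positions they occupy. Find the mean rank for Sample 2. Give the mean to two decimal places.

Sorted (ascending): 402, 436, 440, 459, 478, 478, 478, 523
The 3 values of 478 occupy positions 5–7 → average rank 6.
Sample 2 values → pooled ranks: 459→4, 478→6, 436→2, 440→3, 523→8
Mean rank = (4 + 6 + 2 + 3 + 8) / 5 = 4.60

4.60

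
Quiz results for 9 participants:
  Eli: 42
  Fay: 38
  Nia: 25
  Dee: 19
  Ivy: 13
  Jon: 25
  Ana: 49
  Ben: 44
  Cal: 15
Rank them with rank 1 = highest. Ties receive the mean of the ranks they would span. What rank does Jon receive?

Sorted (descending): 49, 44, 42, 38, 25, 25, 19, 15, 13
The 2 values of 25 occupy positions 5–6 → average rank (5+6)/2 = 5.5.
Jon has value 25 → rank 5.5.

5.5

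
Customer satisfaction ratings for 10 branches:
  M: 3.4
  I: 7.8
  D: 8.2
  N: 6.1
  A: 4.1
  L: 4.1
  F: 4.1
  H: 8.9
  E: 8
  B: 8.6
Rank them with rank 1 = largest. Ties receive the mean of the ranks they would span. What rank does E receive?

Sorted (descending): 8.9, 8.6, 8.2, 8, 7.8, 6.1, 4.1, 4.1, 4.1, 3.4
The 3 values of 4.1 occupy positions 7–9 → average rank 8.
E has value 8 → rank 4.

4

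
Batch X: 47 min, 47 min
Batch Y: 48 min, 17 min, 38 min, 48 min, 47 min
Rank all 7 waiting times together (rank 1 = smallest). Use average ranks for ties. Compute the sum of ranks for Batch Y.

20

Sorted (ascending): 17, 38, 47, 47, 47, 48, 48
The 3 values of 47 occupy positions 3–5 → average rank 4.
The 2 values of 48 occupy positions 6–7 → average rank (6+7)/2 = 6.5.
Batch Y values → pooled ranks: 48→6.5, 17→1, 38→2, 48→6.5, 47→4
Rank sum = 6.5 + 1 + 2 + 6.5 + 4 = 20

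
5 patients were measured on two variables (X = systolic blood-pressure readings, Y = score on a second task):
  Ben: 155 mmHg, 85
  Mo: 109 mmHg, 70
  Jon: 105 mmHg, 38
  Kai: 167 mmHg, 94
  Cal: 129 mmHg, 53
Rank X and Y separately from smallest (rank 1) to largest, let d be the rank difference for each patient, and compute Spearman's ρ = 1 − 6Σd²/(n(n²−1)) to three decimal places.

0.900

Ranks of variable 1: 4, 2, 1, 5, 3
Ranks of variable 2: 4, 3, 1, 5, 2
d = r₁ − r₂: 0, -1, 0, 0, 1
d²: 0, 1, 0, 0, 1; Σd² = 2
ρ = 1 − 6·2/(5·24) = 1 − 12/120 = 0.900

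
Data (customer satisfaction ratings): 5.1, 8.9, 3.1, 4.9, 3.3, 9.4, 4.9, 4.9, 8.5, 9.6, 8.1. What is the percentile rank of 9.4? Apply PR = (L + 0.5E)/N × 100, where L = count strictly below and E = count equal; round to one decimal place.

N = 11.
Strictly below 9.4: 9. Equal to 9.4: 1.
PR = (9 + 0.5·1)/11 × 100 = 86.4

86.4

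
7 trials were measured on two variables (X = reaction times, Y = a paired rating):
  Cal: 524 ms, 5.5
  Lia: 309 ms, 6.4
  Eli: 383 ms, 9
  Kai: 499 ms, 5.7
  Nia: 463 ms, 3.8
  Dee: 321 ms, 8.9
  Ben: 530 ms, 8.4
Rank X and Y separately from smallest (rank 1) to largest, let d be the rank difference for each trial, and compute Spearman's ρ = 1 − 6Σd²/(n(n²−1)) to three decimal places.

Ranks of variable 1: 6, 1, 3, 5, 4, 2, 7
Ranks of variable 2: 2, 4, 7, 3, 1, 6, 5
d = r₁ − r₂: 4, -3, -4, 2, 3, -4, 2
d²: 16, 9, 16, 4, 9, 16, 4; Σd² = 74
ρ = 1 − 6·74/(7·48) = 1 − 444/336 = -0.321

-0.321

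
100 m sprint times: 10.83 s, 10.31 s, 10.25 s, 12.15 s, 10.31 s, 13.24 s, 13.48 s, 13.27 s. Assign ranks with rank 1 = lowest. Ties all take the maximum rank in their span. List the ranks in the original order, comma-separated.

4, 3, 1, 5, 3, 6, 8, 7

Sorted (ascending): 10.25, 10.31, 10.31, 10.83, 12.15, 13.24, 13.27, 13.48
The 2 values of 10.31 occupy positions 2–3 → each gets rank 3.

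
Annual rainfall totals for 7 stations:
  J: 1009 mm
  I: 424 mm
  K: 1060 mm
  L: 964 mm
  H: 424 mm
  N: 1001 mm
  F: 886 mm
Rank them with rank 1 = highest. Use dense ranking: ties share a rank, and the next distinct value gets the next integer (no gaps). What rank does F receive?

5

Sorted (descending): 1060, 1009, 1001, 964, 886, 424, 424
The 2 values of 424 share dense rank 6.
Remaining distinct values take the next consecutive integers.
F has value 886 mm → rank 5.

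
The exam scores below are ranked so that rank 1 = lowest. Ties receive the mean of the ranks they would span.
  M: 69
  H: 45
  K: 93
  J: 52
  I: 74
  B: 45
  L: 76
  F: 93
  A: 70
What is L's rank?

7

Sorted (ascending): 45, 45, 52, 69, 70, 74, 76, 93, 93
The 2 values of 45 occupy positions 1–2 → average rank (1+2)/2 = 1.5.
The 2 values of 93 occupy positions 8–9 → average rank (8+9)/2 = 8.5.
L has value 76 → rank 7.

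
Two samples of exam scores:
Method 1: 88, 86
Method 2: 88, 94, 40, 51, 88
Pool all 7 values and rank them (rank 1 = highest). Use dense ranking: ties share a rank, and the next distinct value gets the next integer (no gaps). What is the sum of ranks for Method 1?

5

Sorted (descending): 94, 88, 88, 88, 86, 51, 40
The 3 values of 88 share dense rank 2.
Remaining distinct values take the next consecutive integers.
Method 1 values → pooled ranks: 88→2, 86→3
Rank sum = 2 + 3 = 5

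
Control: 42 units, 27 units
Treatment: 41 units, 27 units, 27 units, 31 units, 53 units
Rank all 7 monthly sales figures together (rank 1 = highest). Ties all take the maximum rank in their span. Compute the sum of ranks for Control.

9

Sorted (descending): 53, 42, 41, 31, 27, 27, 27
The 3 values of 27 occupy positions 5–7 → each gets rank 7.
Control values → pooled ranks: 42→2, 27→7
Rank sum = 2 + 7 = 9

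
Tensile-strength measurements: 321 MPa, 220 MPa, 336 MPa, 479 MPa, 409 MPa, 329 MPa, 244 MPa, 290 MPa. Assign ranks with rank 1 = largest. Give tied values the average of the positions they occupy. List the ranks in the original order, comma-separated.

Sorted (descending): 479, 409, 336, 329, 321, 290, 244, 220
No ties — each value takes its position as its rank.

5, 8, 3, 1, 2, 4, 7, 6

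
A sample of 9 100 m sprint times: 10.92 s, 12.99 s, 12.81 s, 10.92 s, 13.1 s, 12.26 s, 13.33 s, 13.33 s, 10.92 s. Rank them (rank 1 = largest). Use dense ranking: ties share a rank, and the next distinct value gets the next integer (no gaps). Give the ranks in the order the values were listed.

Sorted (descending): 13.33, 13.33, 13.1, 12.99, 12.81, 12.26, 10.92, 10.92, 10.92
The 2 values of 13.33 share dense rank 1.
The 3 values of 10.92 share dense rank 6.
Remaining distinct values take the next consecutive integers.

6, 3, 4, 6, 2, 5, 1, 1, 6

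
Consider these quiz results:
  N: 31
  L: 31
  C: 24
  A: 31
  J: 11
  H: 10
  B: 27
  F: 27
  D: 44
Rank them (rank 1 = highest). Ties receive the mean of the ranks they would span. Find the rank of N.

Sorted (descending): 44, 31, 31, 31, 27, 27, 24, 11, 10
The 3 values of 31 occupy positions 2–4 → average rank 3.
The 2 values of 27 occupy positions 5–6 → average rank (5+6)/2 = 5.5.
N has value 31 → rank 3.

3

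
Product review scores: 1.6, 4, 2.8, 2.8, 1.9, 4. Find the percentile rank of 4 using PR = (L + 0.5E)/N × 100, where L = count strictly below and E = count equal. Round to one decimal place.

83.3

N = 6.
Strictly below 4: 4. Equal to 4: 2.
PR = (4 + 0.5·2)/6 × 100 = 83.3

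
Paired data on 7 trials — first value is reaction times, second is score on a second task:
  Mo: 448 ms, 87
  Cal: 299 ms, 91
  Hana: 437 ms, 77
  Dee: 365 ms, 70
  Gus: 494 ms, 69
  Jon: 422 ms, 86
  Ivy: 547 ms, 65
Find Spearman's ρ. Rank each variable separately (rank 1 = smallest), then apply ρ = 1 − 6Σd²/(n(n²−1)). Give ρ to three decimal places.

-0.679

Ranks of variable 1: 5, 1, 4, 2, 6, 3, 7
Ranks of variable 2: 6, 7, 4, 3, 2, 5, 1
d = r₁ − r₂: -1, -6, 0, -1, 4, -2, 6
d²: 1, 36, 0, 1, 16, 4, 36; Σd² = 94
ρ = 1 − 6·94/(7·48) = 1 − 564/336 = -0.679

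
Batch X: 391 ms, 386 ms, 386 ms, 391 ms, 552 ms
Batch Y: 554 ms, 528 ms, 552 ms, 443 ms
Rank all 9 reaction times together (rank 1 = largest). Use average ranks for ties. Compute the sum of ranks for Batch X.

32.5

Sorted (descending): 554, 552, 552, 528, 443, 391, 391, 386, 386
The 2 values of 552 occupy positions 2–3 → average rank (2+3)/2 = 2.5.
The 2 values of 391 occupy positions 6–7 → average rank (6+7)/2 = 6.5.
The 2 values of 386 occupy positions 8–9 → average rank (8+9)/2 = 8.5.
Batch X values → pooled ranks: 391→6.5, 386→8.5, 386→8.5, 391→6.5, 552→2.5
Rank sum = 6.5 + 8.5 + 8.5 + 6.5 + 2.5 = 32.5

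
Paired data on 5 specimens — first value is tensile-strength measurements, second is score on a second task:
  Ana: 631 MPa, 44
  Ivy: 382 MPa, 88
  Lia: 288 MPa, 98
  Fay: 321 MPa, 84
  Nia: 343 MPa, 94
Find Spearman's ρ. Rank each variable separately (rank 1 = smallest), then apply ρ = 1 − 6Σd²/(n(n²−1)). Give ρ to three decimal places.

Ranks of variable 1: 5, 4, 1, 2, 3
Ranks of variable 2: 1, 3, 5, 2, 4
d = r₁ − r₂: 4, 1, -4, 0, -1
d²: 16, 1, 16, 0, 1; Σd² = 34
ρ = 1 − 6·34/(5·24) = 1 − 204/120 = -0.700

-0.700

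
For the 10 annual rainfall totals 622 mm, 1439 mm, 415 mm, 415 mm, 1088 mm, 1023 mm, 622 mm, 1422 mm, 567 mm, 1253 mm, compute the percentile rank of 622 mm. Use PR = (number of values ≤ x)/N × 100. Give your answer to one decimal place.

50.0

N = 10.
Strictly below 622: 3. Equal to 622: 2.
PR = 5/10 × 100 = 50.0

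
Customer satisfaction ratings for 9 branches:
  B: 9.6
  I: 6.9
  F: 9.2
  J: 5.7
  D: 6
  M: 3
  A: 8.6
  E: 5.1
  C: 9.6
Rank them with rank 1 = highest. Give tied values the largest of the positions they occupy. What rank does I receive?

5

Sorted (descending): 9.6, 9.6, 9.2, 8.6, 6.9, 6, 5.7, 5.1, 3
The 2 values of 9.6 occupy positions 1–2 → each gets rank 2.
I has value 6.9 → rank 5.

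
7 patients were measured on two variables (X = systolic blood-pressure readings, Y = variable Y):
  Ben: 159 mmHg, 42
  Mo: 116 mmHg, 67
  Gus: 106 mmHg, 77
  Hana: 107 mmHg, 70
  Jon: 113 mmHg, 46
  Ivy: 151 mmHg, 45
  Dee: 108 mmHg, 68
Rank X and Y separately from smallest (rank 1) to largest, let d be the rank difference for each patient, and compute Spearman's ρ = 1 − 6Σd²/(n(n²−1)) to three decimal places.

Ranks of variable 1: 7, 5, 1, 2, 4, 6, 3
Ranks of variable 2: 1, 4, 7, 6, 3, 2, 5
d = r₁ − r₂: 6, 1, -6, -4, 1, 4, -2
d²: 36, 1, 36, 16, 1, 16, 4; Σd² = 110
ρ = 1 − 6·110/(7·48) = 1 − 660/336 = -0.964

-0.964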